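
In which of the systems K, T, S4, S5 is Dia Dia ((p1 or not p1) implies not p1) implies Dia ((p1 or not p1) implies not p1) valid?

S4-tableau for the negation not (Dia Dia ((p1 or not p1) implies not p1) implies Dia ((p1 or not p1) implies not p1)):
1. not (Dia Dia ((p1 or not p1) implies not p1) implies Dia ((p1 or not p1) implies not p1)), w0
2. Dia Dia ((p1 or not p1) implies not p1), w0
3. not Dia ((p1 or not p1) implies not p1), w0
4. not ((p1 or not p1) implies not p1), w0
5. p1 or not p1, w0
6. p1, w0
7. Dia ((p1 or not p1) implies not p1), w1
8. not ((p1 or not p1) implies not p1), w1
9. p1 or not p1, w1
10. p1, w1
11. (p1 or not p1) implies not p1, w2
12. not ((p1 or not p1) implies not p1), w2
13. p1 or not p1, w2
14. p1, w2
15. not (p1 or not p1), w2
16. not p1, w2
Accessibility: w0Rw0, w0Rw1, w0Rw2, w1Rw1, w1Rw2, w2Rw2
Branch closes: p1 and not p1 both at w2.
Every branch closes (one shown): valid in S4, hence also in S5 (every theorem of S4 is a theorem of S5).
T-tableau for the negation not (Dia Dia ((p1 or not p1) implies not p1) implies Dia ((p1 or not p1) implies not p1)):
1. not (Dia Dia ((p1 or not p1) implies not p1) implies Dia ((p1 or not p1) implies not p1)), w0
2. Dia Dia ((p1 or not p1) implies not p1), w0
3. not Dia ((p1 or not p1) implies not p1), w0
4. not ((p1 or not p1) implies not p1), w0
5. p1 or not p1, w0
6. p1, w0
7. Dia ((p1 or not p1) implies not p1), w1
8. not ((p1 or not p1) implies not p1), w1
9. p1 or not p1, w1
10. p1, w1
11. (p1 or not p1) implies not p1, w2
12. not p1, w2
Accessibility: w0Rw0, w0Rw1, w1Rw1, w1Rw2, w2Rw2
Complete open branch: countermodel on a T-frame, so not valid in T, nor in K (the same frame is also a K-frame).

S4, S5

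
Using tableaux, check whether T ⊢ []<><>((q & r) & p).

Tableau for the negation ~[]<><>((q & r) & p):
1. ~[]<><>((q & r) & p), 0
2. ~<><>((q & r) & p), 1
3. ~<>((q & r) & p), 1
4. ~((q & r) & p), 1
5. ~p, 1
Accessibility: 0R0, 0R1, 1R1
The negation has an open branch (countermodel exists).

No, not valid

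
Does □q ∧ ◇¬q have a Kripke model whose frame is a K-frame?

1. □q ∧ ◇¬q, w0
2. □q, w0   [∧-rule on 1]
3. ◇¬q, w0   [∧-rule on 1]
4. ¬q, w1   [◇-rule on 3: fresh world w1, w0Rw1]
5. q, w1   [□-rule on 2 via w0Rw1]
Accessibility: w0Rw1
Branch closes: q and ¬q both at w1.
(One branch shown.) All branches close.

Unsatisfiable (every branch closes)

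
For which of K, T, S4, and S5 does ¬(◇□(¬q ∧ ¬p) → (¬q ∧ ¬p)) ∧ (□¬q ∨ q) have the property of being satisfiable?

K, T, S4

S5-tableau for the formula:
1. ¬(◇□(¬q ∧ ¬p) → (¬q ∧ ¬p)) ∧ (□¬q ∨ q), 0
2. ¬(◇□(¬q ∧ ¬p) → (¬q ∧ ¬p)), 0
3. □¬q ∨ q, 0
4. ◇□(¬q ∧ ¬p), 0
5. ¬(¬q ∧ ¬p), 0
6. □¬q, 0
7. ¬q, 0
8. p, 0
9. □(¬q ∧ ¬p), 1
10. ¬q, 1
11. ¬q ∧ ¬p, 0
12. ¬p, 0
Accessibility: 0R0, 0R1, 1R0, 1R1
Branch closes: p and ¬p both at 0.
Every branch closes (one shown): unsatisfiable in S5.
S4-tableau for the formula:
1. ¬(◇□(¬q ∧ ¬p) → (¬q ∧ ¬p)) ∧ (□¬q ∨ q), 0
2. ¬(◇□(¬q ∧ ¬p) → (¬q ∧ ¬p)), 0
3. □¬q ∨ q, 0
4. ◇□(¬q ∧ ¬p), 0
5. ¬(¬q ∧ ¬p), 0
6. q, 0
7. p, 0
8. □(¬q ∧ ¬p), 1
9. ¬q ∧ ¬p, 1
10. ¬q, 1
11. ¬p, 1
Accessibility: 0R0, 0R1, 1R1
Complete open branch: satisfiable in S4, hence also in K, T (this S4-model is also a K-model and a T-model).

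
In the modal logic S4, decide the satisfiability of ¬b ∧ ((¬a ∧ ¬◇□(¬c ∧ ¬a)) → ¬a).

Yes, satisfiable

1. ¬b ∧ ((¬a ∧ ¬◇□(¬c ∧ ¬a)) → ¬a), u
2. ¬b, u
3. (¬a ∧ ¬◇□(¬c ∧ ¬a)) → ¬a, u
4. ¬a, u
Accessibility: uRu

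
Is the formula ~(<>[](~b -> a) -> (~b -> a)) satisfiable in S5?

Unsatisfiable (every branch closes)

1. ~(<>[](~b -> a) -> (~b -> a)), 0
2. <>[](~b -> a), 0   [~->-rule on 1]
3. ~(~b -> a), 0   [~->-rule on 1]
4. ~b, 0   [~->-rule on 3]
5. ~a, 0   [~->-rule on 3]
6. [](~b -> a), 1   [<>-rule on 2: fresh world 1, 0R1]
7. ~b -> a, 0   [[]-rule on 6 via 1R0]
8. ~b -> a, 1   [[]-rule on 6 via 1R1]
9. a, 0   [->-rule on 7 (branches; this branch)]
Accessibility: 0R0, 0R1, 1R0, 1R1
Branch closes: a and ~a both at 0.
(One branch shown.) All branches close.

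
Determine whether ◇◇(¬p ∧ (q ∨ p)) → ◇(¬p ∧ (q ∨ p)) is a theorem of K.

No, not valid

Tableau for the negation ¬(◇◇(¬p ∧ (q ∨ p)) → ◇(¬p ∧ (q ∨ p))):
1. ¬(◇◇(¬p ∧ (q ∨ p)) → ◇(¬p ∧ (q ∨ p))), 0
2. ◇◇(¬p ∧ (q ∨ p)), 0
3. ¬◇(¬p ∧ (q ∨ p)), 0
4. ◇(¬p ∧ (q ∨ p)), 1
5. ¬(¬p ∧ (q ∨ p)), 1
6. ¬(q ∨ p), 1
7. ¬q, 1
8. ¬p, 1
9. ¬p ∧ (q ∨ p), 2
10. ¬p, 2
11. q ∨ p, 2
12. q, 2
Accessibility: 0R1, 1R2
The negation has an open branch (countermodel exists).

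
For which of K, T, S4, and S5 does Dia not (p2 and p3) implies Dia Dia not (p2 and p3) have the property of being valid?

T, S4, S5

K-tableau for the negation not (Dia not (p2 and p3) implies Dia Dia not (p2 and p3)):
1. not (Dia not (p2 and p3) implies Dia Dia not (p2 and p3)), 0
2. Dia not (p2 and p3), 0   [neg-implies-rule on 1]
3. not Dia Dia not (p2 and p3), 0   [neg-implies-rule on 1]
4. not (p2 and p3), 1   [Dia-rule on 2: fresh world 1, 0R1]
5. not Dia not (p2 and p3), 1   [neg-Dia-rule on 3 via 0R1]
6. not p3, 1   [neg-and-rule on 4 (branches; this branch)]
Accessibility: 0R1
Complete open branch: countermodel on a K-frame, so not valid in K.
T-tableau for the negation not (Dia not (p2 and p3) implies Dia Dia not (p2 and p3)):
1. not (Dia not (p2 and p3) implies Dia Dia not (p2 and p3)), 0
2. Dia not (p2 and p3), 0   [neg-implies-rule on 1]
3. not Dia Dia not (p2 and p3), 0   [neg-implies-rule on 1]
4. not Dia not (p2 and p3), 0   [neg-Dia-rule on 3 via 0R0]
5. p2 and p3, 0   [neg-Dia-rule on 4 via 0R0]
6. p2, 0   [and-rule on 5]
7. p3, 0   [and-rule on 5]
8. not (p2 and p3), 1   [Dia-rule on 2: fresh world 1, 0R1]
9. not Dia not (p2 and p3), 1   [neg-Dia-rule on 3 via 0R1]
10. p2 and p3, 1   [neg-Dia-rule on 4 via 0R1]
11. p2, 1   [and-rule on 10]
12. p3, 1   [and-rule on 10]
13. not p3, 1   [neg-and-rule on 8 (branches; this branch)]
Accessibility: 0R0, 0R1, 1R1
Branch closes: p3 and not p3 both at 1.
Every branch closes (one shown): valid in T, hence also in S4, S5 (every theorem of T is a theorem of S4 and S5).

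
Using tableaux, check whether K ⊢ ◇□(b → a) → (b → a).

No, not valid

Tableau for the negation ¬(◇□(b → a) → (b → a)):
1. ¬(◇□(b → a) → (b → a)), 0
2. ◇□(b → a), 0   [¬→-rule on 1]
3. ¬(b → a), 0   [¬→-rule on 1]
4. b, 0   [¬→-rule on 3]
5. ¬a, 0   [¬→-rule on 3]
6. □(b → a), 1   [◇-rule on 2: fresh world 1, 0R1]
Accessibility: 0R1
The negation has an open branch (countermodel exists).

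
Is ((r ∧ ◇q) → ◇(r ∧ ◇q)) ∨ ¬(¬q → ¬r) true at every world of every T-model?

Yes, valid

Tableau for the negation ¬(((r ∧ ◇q) → ◇(r ∧ ◇q)) ∨ ¬(¬q → ¬r)):
1. ¬(((r ∧ ◇q) → ◇(r ∧ ◇q)) ∨ ¬(¬q → ¬r)), u
2. ¬((r ∧ ◇q) → ◇(r ∧ ◇q)), u   [¬∨-rule on 1]
3. ¬q → ¬r, u   [¬∨-rule on 1]
4. r ∧ ◇q, u   [¬→-rule on 2]
5. ¬◇(r ∧ ◇q), u   [¬→-rule on 2]
6. r, u   [∧-rule on 4]
7. ◇q, u   [∧-rule on 4]
8. ¬(r ∧ ◇q), u   [¬◇-rule on 5 via uRu]
9. q, u   [→-rule on 3 (branches; this branch)]
10. ¬◇q, u   [¬∧-rule on 8 (branches; this branch)]
11. ¬q, u   [¬◇-rule on 10 via uRu]
Accessibility: uRu
Branch closes: q and ¬q both at u.
All branches of the negation close; one closing branch shown above.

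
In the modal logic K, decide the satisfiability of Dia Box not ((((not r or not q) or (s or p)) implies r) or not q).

Satisfiable (open branch found)

1. Dia Box not ((((not r or not q) or (s or p)) implies r) or not q), 0
2. Box not ((((not r or not q) or (s or p)) implies r) or not q), 1
Accessibility: 0R1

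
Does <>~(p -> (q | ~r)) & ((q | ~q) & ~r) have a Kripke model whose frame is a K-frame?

1. <>~(p -> (q | ~r)) & ((q | ~q) & ~r), w0
2. <>~(p -> (q | ~r)), w0   [&-rule on 1]
3. (q | ~q) & ~r, w0   [&-rule on 1]
4. q | ~q, w0   [&-rule on 3]
5. ~r, w0   [&-rule on 3]
6. ~q, w0   [|-rule on 4 (branches; this branch)]
7. ~(p -> (q | ~r)), w1   [<>-rule on 2: fresh world w1, w0Rw1]
8. p, w1   [~->-rule on 7]
9. ~(q | ~r), w1   [~->-rule on 7]
10. ~q, w1   [~|-rule on 9]
11. r, w1   [~|-rule on 9]
Accessibility: w0Rw1

Satisfiable (open branch found)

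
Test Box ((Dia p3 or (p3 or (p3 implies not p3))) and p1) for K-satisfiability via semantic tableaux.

Satisfiable (open branch found)

1. Box ((Dia p3 or (p3 or (p3 implies not p3))) and p1), 0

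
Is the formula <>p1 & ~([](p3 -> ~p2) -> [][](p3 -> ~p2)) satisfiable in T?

Satisfiable (open branch found)

1. <>p1 & ~([](p3 -> ~p2) -> [][](p3 -> ~p2)), w0
2. <>p1, w0
3. ~([](p3 -> ~p2) -> [][](p3 -> ~p2)), w0
4. [](p3 -> ~p2), w0
5. ~[][](p3 -> ~p2), w0
6. p3 -> ~p2, w0
7. ~p2, w0
8. p1, w1
9. p3 -> ~p2, w1
10. ~p2, w1
11. ~[](p3 -> ~p2), w2
12. p3 -> ~p2, w2
13. ~p2, w2
14. ~(p3 -> ~p2), w3
15. p3, w3
16. p2, w3
Accessibility: w0Rw0, w0Rw1, w0Rw2, w1Rw1, w2Rw2, w2Rw3, w3Rw3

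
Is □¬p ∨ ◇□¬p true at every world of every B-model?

Invalid (countermodel exists)

Tableau for the negation ¬(□¬p ∨ ◇□¬p):
1. ¬(□¬p ∨ ◇□¬p), w0
2. ¬□¬p, w0   [¬∨-rule on 1]
3. ¬◇□¬p, w0   [¬∨-rule on 1]
4. p, w1   [¬□-rule on 2: fresh world w1, w0Rw1]
5. ¬□¬p, w1   [¬◇-rule on 3 via w0Rw1]
6. p, w2   [¬□-rule on 5: fresh world w2, w1Rw2]
Accessibility: w0Rw0, w0Rw1, w1Rw0, w1Rw1, w1Rw2, w2Rw1, w2Rw2
The negation has an open branch (countermodel exists).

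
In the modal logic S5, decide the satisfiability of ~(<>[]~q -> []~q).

Unsatisfiable

1. ~(<>[]~q -> []~q), 0
2. <>[]~q, 0
3. ~[]~q, 0
4. []~q, 1
5. ~q, 0
6. ~q, 1
7. q, 2
8. ~q, 2
Accessibility: 0R0, 0R1, 0R2, 1R0, 1R1, 1R2, 2R0, 2R1, 2R2
Branch closes: q and ~q both at 2.
All branches of the tableau close; one closing branch shown above.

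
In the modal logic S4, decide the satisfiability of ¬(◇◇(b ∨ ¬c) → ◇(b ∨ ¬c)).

Unsatisfiable (every branch closes)

1. ¬(◇◇(b ∨ ¬c) → ◇(b ∨ ¬c)), 0
2. ◇◇(b ∨ ¬c), 0
3. ¬◇(b ∨ ¬c), 0
4. ¬(b ∨ ¬c), 0
5. ¬b, 0
6. c, 0
7. ◇(b ∨ ¬c), 1
8. ¬(b ∨ ¬c), 1
9. ¬b, 1
10. c, 1
11. b ∨ ¬c, 2
12. ¬(b ∨ ¬c), 2
13. ¬b, 2
14. c, 2
15. ¬c, 2
Accessibility: 0R0, 0R1, 0R2, 1R1, 1R2, 2R2
Branch closes: c and ¬c both at 2.
(One branch shown.) All branches close.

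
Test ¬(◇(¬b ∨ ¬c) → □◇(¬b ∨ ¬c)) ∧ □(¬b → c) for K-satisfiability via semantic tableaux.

Yes, satisfiable

1. ¬(◇(¬b ∨ ¬c) → □◇(¬b ∨ ¬c)) ∧ □(¬b → c), 0
2. ¬(◇(¬b ∨ ¬c) → □◇(¬b ∨ ¬c)), 0   [∧-rule on 1]
3. □(¬b → c), 0   [∧-rule on 1]
4. ◇(¬b ∨ ¬c), 0   [¬→-rule on 2]
5. ¬□◇(¬b ∨ ¬c), 0   [¬→-rule on 2]
6. ¬b ∨ ¬c, 1   [◇-rule on 4: fresh world 1, 0R1]
7. ¬b → c, 1   [□-rule on 3 via 0R1]
8. ¬c, 1   [∨-rule on 6 (branches; this branch)]
9. b, 1   [→-rule on 7 (branches; this branch)]
10. ¬◇(¬b ∨ ¬c), 2   [¬□-rule on 5: fresh world 2, 0R2]
11. ¬b → c, 2   [□-rule on 3 via 0R2]
12. c, 2   [→-rule on 11 (branches; this branch)]
Accessibility: 0R1, 0R2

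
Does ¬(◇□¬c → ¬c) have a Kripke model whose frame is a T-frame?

Yes, satisfiable

1. ¬(◇□¬c → ¬c), u
2. ◇□¬c, u
3. c, u
4. □¬c, v
5. ¬c, v
Accessibility: uRu, uRv, vRv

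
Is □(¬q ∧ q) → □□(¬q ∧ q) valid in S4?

Tableau for the negation ¬(□(¬q ∧ q) → □□(¬q ∧ q)):
1. ¬(□(¬q ∧ q) → □□(¬q ∧ q)), u
2. □(¬q ∧ q), u   [¬→-rule on 1]
3. ¬□□(¬q ∧ q), u   [¬→-rule on 1]
4. ¬q ∧ q, u   [□-rule on 2 via uRu]
5. ¬q, u   [∧-rule on 4]
6. q, u   [∧-rule on 4]
Accessibility: uRu
Branch closes: q and ¬q both at u.
All branches of the negation close; one closing branch shown above.

Valid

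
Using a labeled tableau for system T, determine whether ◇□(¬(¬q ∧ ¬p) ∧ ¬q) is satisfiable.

Yes, satisfiable

1. ◇□(¬(¬q ∧ ¬p) ∧ ¬q), w0
2. □(¬(¬q ∧ ¬p) ∧ ¬q), w1   [◇-rule on 1: fresh world w1, w0Rw1]
3. ¬(¬q ∧ ¬p) ∧ ¬q, w1   [□-rule on 2 via w1Rw1]
4. ¬(¬q ∧ ¬p), w1   [∧-rule on 3]
5. ¬q, w1   [∧-rule on 3]
6. p, w1   [¬∧-rule on 4 (branches; this branch)]
Accessibility: w0Rw0, w0Rw1, w1Rw1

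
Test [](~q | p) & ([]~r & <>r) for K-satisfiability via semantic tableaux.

1. [](~q | p) & ([]~r & <>r), 0
2. [](~q | p), 0   [&-rule on 1]
3. []~r & <>r, 0   [&-rule on 1]
4. []~r, 0   [&-rule on 3]
5. <>r, 0   [&-rule on 3]
6. r, 1   [<>-rule on 5: fresh world 1, 0R1]
7. ~q | p, 1   [[]-rule on 2 via 0R1]
8. ~r, 1   [[]-rule on 4 via 0R1]
Accessibility: 0R1
Branch closes: r and ~r both at 1.
(One branch shown.) All branches close.

Unsatisfiable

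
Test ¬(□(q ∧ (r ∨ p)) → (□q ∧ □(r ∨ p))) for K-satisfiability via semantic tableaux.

1. ¬(□(q ∧ (r ∨ p)) → (□q ∧ □(r ∨ p))), w0
2. □(q ∧ (r ∨ p)), w0
3. ¬(□q ∧ □(r ∨ p)), w0
4. ¬□(r ∨ p), w0
5. ¬(r ∨ p), w1
6. ¬r, w1
7. ¬p, w1
8. q ∧ (r ∨ p), w1
9. q, w1
10. r ∨ p, w1
11. p, w1
Accessibility: w0Rw1
Branch closes: p and ¬p both at w1.
Every branch closes; the branch above is one of them.

Unsatisfiable (every branch closes)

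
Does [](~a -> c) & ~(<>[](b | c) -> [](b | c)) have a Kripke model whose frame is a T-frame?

1. [](~a -> c) & ~(<>[](b | c) -> [](b | c)), 0
2. [](~a -> c), 0
3. ~(<>[](b | c) -> [](b | c)), 0
4. <>[](b | c), 0
5. ~[](b | c), 0
6. ~a -> c, 0
7. c, 0
8. [](b | c), 1
9. ~a -> c, 1
10. b | c, 1
11. c, 1
12. ~(b | c), 2
13. ~b, 2
14. ~c, 2
15. ~a -> c, 2
16. a, 2
Accessibility: 0R0, 0R1, 0R2, 1R1, 2R2

Yes, satisfiable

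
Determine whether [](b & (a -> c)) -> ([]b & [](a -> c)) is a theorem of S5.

Yes, valid

Tableau for the negation ~([](b & (a -> c)) -> ([]b & [](a -> c))):
1. ~([](b & (a -> c)) -> ([]b & [](a -> c))), w0
2. [](b & (a -> c)), w0
3. ~([]b & [](a -> c)), w0
4. b & (a -> c), w0
5. b, w0
6. a -> c, w0
7. ~[](a -> c), w0
8. c, w0
9. ~(a -> c), w1
10. a, w1
11. ~c, w1
12. b & (a -> c), w1
13. b, w1
14. a -> c, w1
15. c, w1
Accessibility: w0Rw0, w0Rw1, w1Rw0, w1Rw1
Branch closes: c and ~c both at w1.
Every branch of the negation's tableau closes; the branch above is one of them.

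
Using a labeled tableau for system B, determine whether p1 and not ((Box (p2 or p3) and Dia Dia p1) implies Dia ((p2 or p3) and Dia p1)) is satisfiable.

1. p1 and not ((Box (p2 or p3) and Dia Dia p1) implies Dia ((p2 or p3) and Dia p1)), 0
2. p1, 0   [and-rule on 1]
3. not ((Box (p2 or p3) and Dia Dia p1) implies Dia ((p2 or p3) and Dia p1)), 0   [and-rule on 1]
4. Box (p2 or p3) and Dia Dia p1, 0   [neg-implies-rule on 3]
5. not Dia ((p2 or p3) and Dia p1), 0   [neg-implies-rule on 3]
6. Box (p2 or p3), 0   [and-rule on 4]
7. Dia Dia p1, 0   [and-rule on 4]
8. not ((p2 or p3) and Dia p1), 0   [neg-Dia-rule on 5 via 0R0]
9. p2 or p3, 0   [Box-rule on 6 via 0R0]
10. not (p2 or p3), 0   [neg-and-rule on 8 (branches; this branch)]
11. not p2, 0   [neg-or-rule on 10]
12. not p3, 0   [neg-or-rule on 10]
13. p3, 0   [or-rule on 9 (branches; this branch)]
Accessibility: 0R0
Branch closes: p3 and not p3 both at 0.
Every branch closes; the branch above is one of them.

Unsatisfiable (every branch closes)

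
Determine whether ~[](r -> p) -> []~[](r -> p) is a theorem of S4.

Tableau for the negation ~(~[](r -> p) -> []~[](r -> p)):
1. ~(~[](r -> p) -> []~[](r -> p)), w0
2. ~[](r -> p), w0
3. ~[]~[](r -> p), w0
4. ~(r -> p), w1
5. r, w1
6. ~p, w1
7. [](r -> p), w2
8. r -> p, w2
9. p, w2
Accessibility: w0Rw0, w0Rw1, w0Rw2, w1Rw1, w2Rw2
The negation has an open branch (countermodel exists).

Invalid (countermodel exists)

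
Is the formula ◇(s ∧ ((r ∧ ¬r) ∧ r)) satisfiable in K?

1. ◇(s ∧ ((r ∧ ¬r) ∧ r)), u
2. s ∧ ((r ∧ ¬r) ∧ r), v
3. s, v
4. (r ∧ ¬r) ∧ r, v
5. r ∧ ¬r, v
6. r, v
7. ¬r, v
Accessibility: uRv
Branch closes: r and ¬r both at v.
All branches of the tableau close; one closing branch shown above.

Unsatisfiable (every branch closes)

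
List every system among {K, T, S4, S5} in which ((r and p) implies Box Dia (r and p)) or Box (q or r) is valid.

S5

S4-tableau for the negation not (((r and p) implies Box Dia (r and p)) or Box (q or r)):
1. not (((r and p) implies Box Dia (r and p)) or Box (q or r)), u
2. not ((r and p) implies Box Dia (r and p)), u
3. not Box (q or r), u
4. r and p, u
5. not Box Dia (r and p), u
6. r, u
7. p, u
8. not (q or r), v
9. not q, v
10. not r, v
11. not Dia (r and p), w
12. not (r and p), w
13. not p, w
Accessibility: uRu, uRv, uRw, vRv, wRw
Complete open branch: countermodel on an S4-frame, so not valid in S4, nor in K, T (the same frame is also a K-frame and a T-frame).
S5-tableau for the negation not (((r and p) implies Box Dia (r and p)) or Box (q or r)):
1. not (((r and p) implies Box Dia (r and p)) or Box (q or r)), u
2. not ((r and p) implies Box Dia (r and p)), u
3. not Box (q or r), u
4. r and p, u
5. not Box Dia (r and p), u
6. r, u
7. p, u
8. not (q or r), v
9. not q, v
10. not r, v
11. not Dia (r and p), w
12. not (r and p), u
13. not (r and p), v
14. not (r and p), w
15. not p, u
Accessibility: uRu, uRv, uRw, vRu, vRv, vRw, wRu, wRv, wRw
Branch closes: p and not p both at u.
Every branch closes (one shown): valid in S5.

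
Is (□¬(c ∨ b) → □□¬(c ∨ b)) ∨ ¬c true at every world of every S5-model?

Tableau for the negation ¬((□¬(c ∨ b) → □□¬(c ∨ b)) ∨ ¬c):
1. ¬((□¬(c ∨ b) → □□¬(c ∨ b)) ∨ ¬c), u
2. ¬(□¬(c ∨ b) → □□¬(c ∨ b)), u   [¬∨-rule on 1]
3. c, u   [¬∨-rule on 1]
4. □¬(c ∨ b), u   [¬→-rule on 2]
5. ¬□□¬(c ∨ b), u   [¬→-rule on 2]
6. ¬(c ∨ b), u   [□-rule on 4 via uRu]
7. ¬c, u   [¬∨-rule on 6]
8. ¬b, u   [¬∨-rule on 6]
Accessibility: uRu
Branch closes: c and ¬c both at u.
All branches of the negation close; one closing branch shown above.

Valid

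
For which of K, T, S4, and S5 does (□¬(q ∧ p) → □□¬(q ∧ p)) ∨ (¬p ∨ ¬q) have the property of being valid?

K-tableau for the negation ¬((□¬(q ∧ p) → □□¬(q ∧ p)) ∨ (¬p ∨ ¬q)):
1. ¬((□¬(q ∧ p) → □□¬(q ∧ p)) ∨ (¬p ∨ ¬q)), w0
2. ¬(□¬(q ∧ p) → □□¬(q ∧ p)), w0
3. ¬(¬p ∨ ¬q), w0
4. □¬(q ∧ p), w0
5. ¬□□¬(q ∧ p), w0
6. p, w0
7. q, w0
8. ¬□¬(q ∧ p), w1
9. ¬(q ∧ p), w1
10. ¬p, w1
11. q ∧ p, w2
12. q, w2
13. p, w2
Accessibility: w0Rw1, w1Rw2
Complete open branch: countermodel on a K-frame, so not valid in K.
T-tableau for the negation ¬((□¬(q ∧ p) → □□¬(q ∧ p)) ∨ (¬p ∨ ¬q)):
1. ¬((□¬(q ∧ p) → □□¬(q ∧ p)) ∨ (¬p ∨ ¬q)), w0
2. ¬(□¬(q ∧ p) → □□¬(q ∧ p)), w0
3. ¬(¬p ∨ ¬q), w0
4. □¬(q ∧ p), w0
5. ¬□□¬(q ∧ p), w0
6. p, w0
7. q, w0
8. ¬(q ∧ p), w0
9. ¬p, w0
Accessibility: w0Rw0
Branch closes: p and ¬p both at w0.
Every branch closes (one shown): valid in T, hence also in S4, S5 (every theorem of T is a theorem of S4 and S5).

T, S4, S5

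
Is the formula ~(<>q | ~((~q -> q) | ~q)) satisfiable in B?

Yes, satisfiable

1. ~(<>q | ~((~q -> q) | ~q)), 0
2. ~<>q, 0   [~|-rule on 1]
3. (~q -> q) | ~q, 0   [~|-rule on 1]
4. ~q, 0   [~<>-rule on 2 via 0R0]
Accessibility: 0R0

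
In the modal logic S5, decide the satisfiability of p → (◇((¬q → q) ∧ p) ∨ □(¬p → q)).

Satisfiable

1. p → (◇((¬q → q) ∧ p) ∨ □(¬p → q)), 0
2. ◇((¬q → q) ∧ p) ∨ □(¬p → q), 0   [→-rule on 1 (branches; this branch)]
3. □(¬p → q), 0   [∨-rule on 2 (branches; this branch)]
4. ¬p → q, 0   [□-rule on 3 via 0R0]
5. q, 0   [→-rule on 4 (branches; this branch)]
Accessibility: 0R0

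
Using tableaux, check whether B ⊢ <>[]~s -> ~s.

Valid

Tableau for the negation ~(<>[]~s -> ~s):
1. ~(<>[]~s -> ~s), u
2. <>[]~s, u   [~->-rule on 1]
3. s, u   [~->-rule on 1]
4. []~s, v   [<>-rule on 2: fresh world v, uRv]
5. ~s, u   [[]-rule on 4 via vRu]
Accessibility: uRu, uRv, vRu, vRv
Branch closes: s and ~s both at u.
Every branch of the negation's tableau closes; the branch above is one of them.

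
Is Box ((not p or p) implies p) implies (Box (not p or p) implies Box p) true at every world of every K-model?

Tableau for the negation not (Box ((not p or p) implies p) implies (Box (not p or p) implies Box p)):
1. not (Box ((not p or p) implies p) implies (Box (not p or p) implies Box p)), 0
2. Box ((not p or p) implies p), 0
3. not (Box (not p or p) implies Box p), 0
4. Box (not p or p), 0
5. not Box p, 0
6. not p, 1
7. (not p or p) implies p, 1
8. not p or p, 1
9. not (not p or p), 1
10. p, 1
Accessibility: 0R1
Branch closes: p and not p both at 1.
All branches of the negation close; one closing branch shown above.

Valid in K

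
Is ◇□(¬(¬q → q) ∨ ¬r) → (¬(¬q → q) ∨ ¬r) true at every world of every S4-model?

Not valid

Tableau for the negation ¬(◇□(¬(¬q → q) ∨ ¬r) → (¬(¬q → q) ∨ ¬r)):
1. ¬(◇□(¬(¬q → q) ∨ ¬r) → (¬(¬q → q) ∨ ¬r)), 0
2. ◇□(¬(¬q → q) ∨ ¬r), 0
3. ¬(¬(¬q → q) ∨ ¬r), 0
4. ¬q → q, 0
5. r, 0
6. q, 0
7. □(¬(¬q → q) ∨ ¬r), 1
8. ¬(¬q → q) ∨ ¬r, 1
9. ¬r, 1
Accessibility: 0R0, 0R1, 1R1
The negation has an open branch (countermodel exists).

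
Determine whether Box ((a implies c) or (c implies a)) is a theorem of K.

Tableau for the negation not Box ((a implies c) or (c implies a)):
1. not Box ((a implies c) or (c implies a)), w0
2. not ((a implies c) or (c implies a)), w1
3. not (a implies c), w1
4. not (c implies a), w1
5. a, w1
6. not c, w1
7. c, w1
8. not a, w1
Accessibility: w0Rw1
Branch closes: c and not c both at w1.
Every branch of the negation's tableau closes; the branch above is one of them.

Valid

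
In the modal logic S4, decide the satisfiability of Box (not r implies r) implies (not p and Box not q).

Satisfiable

1. Box (not r implies r) implies (not p and Box not q), w0
2. not p and Box not q, w0   [implies-rule on 1 (branches; this branch)]
3. not p, w0   [and-rule on 2]
4. Box not q, w0   [and-rule on 2]
5. not q, w0   [Box-rule on 4 via w0Rw0]
Accessibility: w0Rw0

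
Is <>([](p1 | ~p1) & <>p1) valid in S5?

Tableau for the negation ~<>([](p1 | ~p1) & <>p1):
1. ~<>([](p1 | ~p1) & <>p1), 0
2. ~([](p1 | ~p1) & <>p1), 0
3. ~<>p1, 0
4. ~p1, 0
Accessibility: 0R0
The negation has an open branch (countermodel exists).

Invalid (countermodel exists)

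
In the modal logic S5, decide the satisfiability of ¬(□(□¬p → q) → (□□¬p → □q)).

No, unsatisfiable

1. ¬(□(□¬p → q) → (□□¬p → □q)), w0
2. □(□¬p → q), w0   [¬→-rule on 1]
3. ¬(□□¬p → □q), w0   [¬→-rule on 1]
4. □□¬p, w0   [¬→-rule on 3]
5. ¬□q, w0   [¬→-rule on 3]
6. □¬p → q, w0   [□-rule on 2 via w0Rw0]
7. □¬p, w0   [□-rule on 4 via w0Rw0]
8. ¬p, w0   [□-rule on 7 via w0Rw0]
9. q, w0   [→-rule on 6 (branches; this branch)]
10. ¬q, w1   [¬□-rule on 5: fresh world w1, w0Rw1]
11. □¬p → q, w1   [□-rule on 2 via w0Rw1]
12. □¬p, w1   [□-rule on 4 via w0Rw1]
13. ¬p, w1   [□-rule on 7 via w0Rw1]
14. ¬□¬p, w1   [→-rule on 11 (branches; this branch)]
15. p, w2   [¬□-rule on 14: fresh world w2, w1Rw2]
16. □¬p → q, w2   [□-rule on 2 via w0Rw2]
17. □¬p, w2   [□-rule on 4 via w0Rw2]
18. ¬p, w2   [□-rule on 7 via w0Rw2]
Accessibility: w0Rw0, w0Rw1, w0Rw2, w1Rw0, w1Rw1, w1Rw2, w2Rw0, w2Rw1, w2Rw2
Branch closes: p and ¬p both at w2.
(One branch shown.) All branches close.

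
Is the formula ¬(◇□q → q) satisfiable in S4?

1. ¬(◇□q → q), 0
2. ◇□q, 0
3. ¬q, 0
4. □q, 1
5. q, 1
Accessibility: 0R0, 0R1, 1R1

Satisfiable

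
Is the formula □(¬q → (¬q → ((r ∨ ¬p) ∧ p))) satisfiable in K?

1. □(¬q → (¬q → ((r ∨ ¬p) ∧ p))), u

Yes, satisfiable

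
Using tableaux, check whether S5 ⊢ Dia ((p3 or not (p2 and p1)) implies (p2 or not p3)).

Tableau for the negation not Dia ((p3 or not (p2 and p1)) implies (p2 or not p3)):
1. not Dia ((p3 or not (p2 and p1)) implies (p2 or not p3)), w0
2. not ((p3 or not (p2 and p1)) implies (p2 or not p3)), w0
3. p3 or not (p2 and p1), w0
4. not (p2 or not p3), w0
5. not p2, w0
6. p3, w0
7. not (p2 and p1), w0
8. not p1, w0
Accessibility: w0Rw0
The negation has an open branch (countermodel exists).

Not valid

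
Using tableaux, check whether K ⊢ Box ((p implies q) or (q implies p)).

Yes, valid

Tableau for the negation not Box ((p implies q) or (q implies p)):
1. not Box ((p implies q) or (q implies p)), 0
2. not ((p implies q) or (q implies p)), 1
3. not (p implies q), 1
4. not (q implies p), 1
5. p, 1
6. not q, 1
7. q, 1
8. not p, 1
Accessibility: 0R1
Branch closes: q and not q both at 1.
All branches of the negation close; one closing branch shown above.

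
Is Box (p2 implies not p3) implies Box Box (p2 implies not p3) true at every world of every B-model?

Tableau for the negation not (Box (p2 implies not p3) implies Box Box (p2 implies not p3)):
1. not (Box (p2 implies not p3) implies Box Box (p2 implies not p3)), 0
2. Box (p2 implies not p3), 0
3. not Box Box (p2 implies not p3), 0
4. p2 implies not p3, 0
5. not p3, 0
6. not Box (p2 implies not p3), 1
7. p2 implies not p3, 1
8. not p3, 1
9. not (p2 implies not p3), 2
10. p2, 2
11. p3, 2
Accessibility: 0R0, 0R1, 1R0, 1R1, 1R2, 2R1, 2R2
The negation has an open branch (countermodel exists).

Invalid (countermodel exists)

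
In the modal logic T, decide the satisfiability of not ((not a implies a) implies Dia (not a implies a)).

Unsatisfiable

1. not ((not a implies a) implies Dia (not a implies a)), w0
2. not a implies a, w0
3. not Dia (not a implies a), w0
4. not (not a implies a), w0
5. not a, w0
6. a, w0
Accessibility: w0Rw0
Branch closes: a and not a both at w0.
(One branch shown.) All branches close.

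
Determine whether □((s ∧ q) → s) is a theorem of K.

Yes, valid

Tableau for the negation ¬□((s ∧ q) → s):
1. ¬□((s ∧ q) → s), w0
2. ¬((s ∧ q) → s), w1
3. s ∧ q, w1
4. ¬s, w1
5. s, w1
6. q, w1
Accessibility: w0Rw1
Branch closes: s and ¬s both at w1.
Every branch of the negation's tableau closes; the branch above is one of them.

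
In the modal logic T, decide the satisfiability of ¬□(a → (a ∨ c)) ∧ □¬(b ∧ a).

1. ¬□(a → (a ∨ c)) ∧ □¬(b ∧ a), w0
2. ¬□(a → (a ∨ c)), w0
3. □¬(b ∧ a), w0
4. ¬(b ∧ a), w0
5. ¬a, w0
6. ¬(a → (a ∨ c)), w1
7. a, w1
8. ¬(a ∨ c), w1
9. ¬a, w1
10. ¬c, w1
Accessibility: w0Rw0, w0Rw1, w1Rw1
Branch closes: a and ¬a both at w1.
Every branch closes; the branch above is one of them.

Unsatisfiable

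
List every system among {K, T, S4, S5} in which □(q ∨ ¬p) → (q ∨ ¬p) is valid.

T, S4, S5

K-tableau for the negation ¬(□(q ∨ ¬p) → (q ∨ ¬p)):
1. ¬(□(q ∨ ¬p) → (q ∨ ¬p)), 0
2. □(q ∨ ¬p), 0
3. ¬(q ∨ ¬p), 0
4. ¬q, 0
5. p, 0
Complete open branch: countermodel on a K-frame, so not valid in K.
T-tableau for the negation ¬(□(q ∨ ¬p) → (q ∨ ¬p)):
1. ¬(□(q ∨ ¬p) → (q ∨ ¬p)), 0
2. □(q ∨ ¬p), 0
3. ¬(q ∨ ¬p), 0
4. ¬q, 0
5. p, 0
6. q ∨ ¬p, 0
7. ¬p, 0
Accessibility: 0R0
Branch closes: p and ¬p both at 0.
Every branch closes (one shown): valid in T, hence also in S4, S5 (every theorem of T is a theorem of S4 and S5).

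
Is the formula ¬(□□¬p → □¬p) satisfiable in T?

Unsatisfiable (every branch closes)

1. ¬(□□¬p → □¬p), u
2. □□¬p, u
3. ¬□¬p, u
4. □¬p, u
5. ¬p, u
6. p, v
7. □¬p, v
8. ¬p, v
Accessibility: uRu, uRv, vRv
Branch closes: p and ¬p both at v.
(One branch shown.) All branches close.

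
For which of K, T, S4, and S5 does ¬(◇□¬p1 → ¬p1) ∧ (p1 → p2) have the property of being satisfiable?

S4-tableau for the formula:
1. ¬(◇□¬p1 → ¬p1) ∧ (p1 → p2), 0
2. ¬(◇□¬p1 → ¬p1), 0   [∧-rule on 1]
3. p1 → p2, 0   [∧-rule on 1]
4. ◇□¬p1, 0   [¬→-rule on 2]
5. p1, 0   [¬→-rule on 2]
6. p2, 0   [→-rule on 3 (branches; this branch)]
7. □¬p1, 1   [◇-rule on 4: fresh world 1, 0R1]
8. ¬p1, 1   [□-rule on 7 via 1R1]
Accessibility: 0R0, 0R1, 1R1
Complete open branch: satisfiable in S4, hence also in K, T (this S4-model is also a K-model and a T-model).
S5-tableau for the formula:
1. ¬(◇□¬p1 → ¬p1) ∧ (p1 → p2), 0
2. ¬(◇□¬p1 → ¬p1), 0   [∧-rule on 1]
3. p1 → p2, 0   [∧-rule on 1]
4. ◇□¬p1, 0   [¬→-rule on 2]
5. p1, 0   [¬→-rule on 2]
6. p2, 0   [→-rule on 3 (branches; this branch)]
7. □¬p1, 1   [◇-rule on 4: fresh world 1, 0R1]
8. ¬p1, 0   [□-rule on 7 via 1R0]
Accessibility: 0R0, 0R1, 1R0, 1R1
Branch closes: p1 and ¬p1 both at 0.
Every branch closes (one shown): unsatisfiable in S5.

K, T, S4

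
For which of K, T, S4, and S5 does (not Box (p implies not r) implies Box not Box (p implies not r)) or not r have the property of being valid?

S5

S5-tableau for the negation not ((not Box (p implies not r) implies Box not Box (p implies not r)) or not r):
1. not ((not Box (p implies not r) implies Box not Box (p implies not r)) or not r), w0
2. not (not Box (p implies not r) implies Box not Box (p implies not r)), w0   [neg-or-rule on 1]
3. r, w0   [neg-or-rule on 1]
4. not Box (p implies not r), w0   [neg-implies-rule on 2]
5. not Box not Box (p implies not r), w0   [neg-implies-rule on 2]
6. not (p implies not r), w1   [neg-Box-rule on 4: fresh world w1, w0Rw1]
7. p, w1   [neg-implies-rule on 6]
8. r, w1   [neg-implies-rule on 6]
9. Box (p implies not r), w2   [neg-Box-rule on 5: fresh world w2, w0Rw2]
10. p implies not r, w0   [Box-rule on 9 via w2Rw0]
11. p implies not r, w1   [Box-rule on 9 via w2Rw1]
12. p implies not r, w2   [Box-rule on 9 via w2Rw2]
13. not p, w0   [implies-rule on 10 (branches; this branch)]
14. not r, w1   [implies-rule on 11 (branches; this branch)]
Accessibility: w0Rw0, w0Rw1, w0Rw2, w1Rw0, w1Rw1, w1Rw2, w2Rw0, w2Rw1, w2Rw2
Branch closes: r and not r both at w1.
Every branch closes (one shown): valid in S5.
S4-tableau for the negation not ((not Box (p implies not r) implies Box not Box (p implies not r)) or not r):
1. not ((not Box (p implies not r) implies Box not Box (p implies not r)) or not r), w0
2. not (not Box (p implies not r) implies Box not Box (p implies not r)), w0   [neg-or-rule on 1]
3. r, w0   [neg-or-rule on 1]
4. not Box (p implies not r), w0   [neg-implies-rule on 2]
5. not Box not Box (p implies not r), w0   [neg-implies-rule on 2]
6. not (p implies not r), w1   [neg-Box-rule on 4: fresh world w1, w0Rw1]
7. p, w1   [neg-implies-rule on 6]
8. r, w1   [neg-implies-rule on 6]
9. Box (p implies not r), w2   [neg-Box-rule on 5: fresh world w2, w0Rw2]
10. p implies not r, w2   [Box-rule on 9 via w2Rw2]
11. not r, w2   [implies-rule on 10 (branches; this branch)]
Accessibility: w0Rw0, w0Rw1, w0Rw2, w1Rw1, w2Rw2
Complete open branch: countermodel on an S4-frame, so not valid in S4, nor in K, T (the same frame is also a K-frame and a T-frame).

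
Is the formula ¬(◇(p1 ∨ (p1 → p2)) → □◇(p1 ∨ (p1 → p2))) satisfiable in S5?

Unsatisfiable (every branch closes)

1. ¬(◇(p1 ∨ (p1 → p2)) → □◇(p1 ∨ (p1 → p2))), 0
2. ◇(p1 ∨ (p1 → p2)), 0
3. ¬□◇(p1 ∨ (p1 → p2)), 0
4. p1 ∨ (p1 → p2), 1
5. p1 → p2, 1
6. p2, 1
7. ¬◇(p1 ∨ (p1 → p2)), 2
8. ¬(p1 ∨ (p1 → p2)), 0
9. ¬p1, 0
10. ¬(p1 → p2), 0
11. p1, 0
12. ¬p2, 0
Accessibility: 0R0, 0R1, 0R2, 1R0, 1R1, 1R2, 2R0, 2R1, 2R2
Branch closes: p1 and ¬p1 both at 0.
(One branch shown.) All branches close.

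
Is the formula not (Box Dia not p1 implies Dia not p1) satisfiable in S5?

No, unsatisfiable

1. not (Box Dia not p1 implies Dia not p1), 0
2. Box Dia not p1, 0   [neg-implies-rule on 1]
3. not Dia not p1, 0   [neg-implies-rule on 1]
4. Dia not p1, 0   [Box-rule on 2 via 0R0]
5. p1, 0   [neg-Dia-rule on 3 via 0R0]
6. not p1, 1   [Dia-rule on 4: fresh world 1, 0R1]
7. Dia not p1, 1   [Box-rule on 2 via 0R1]
8. p1, 1   [neg-Dia-rule on 3 via 0R1]
Accessibility: 0R0, 0R1, 1R0, 1R1
Branch closes: p1 and not p1 both at 1.
Every branch closes; the branch above is one of them.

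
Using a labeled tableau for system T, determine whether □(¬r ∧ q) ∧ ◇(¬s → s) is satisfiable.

1. □(¬r ∧ q) ∧ ◇(¬s → s), w0
2. □(¬r ∧ q), w0   [∧-rule on 1]
3. ◇(¬s → s), w0   [∧-rule on 1]
4. ¬r ∧ q, w0   [□-rule on 2 via w0Rw0]
5. ¬r, w0   [∧-rule on 4]
6. q, w0   [∧-rule on 4]
7. ¬s → s, w1   [◇-rule on 3: fresh world w1, w0Rw1]
8. ¬r ∧ q, w1   [□-rule on 2 via w0Rw1]
9. ¬r, w1   [∧-rule on 8]
10. q, w1   [∧-rule on 8]
11. s, w1   [→-rule on 7 (branches; this branch)]
Accessibility: w0Rw0, w0Rw1, w1Rw1

Yes, satisfiable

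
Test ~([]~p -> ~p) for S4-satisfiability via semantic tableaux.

Unsatisfiable

1. ~([]~p -> ~p), 0
2. []~p, 0
3. p, 0
4. ~p, 0
Accessibility: 0R0
Branch closes: p and ~p both at 0.
Every branch closes; the branch above is one of them.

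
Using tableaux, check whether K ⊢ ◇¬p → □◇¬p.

Invalid (countermodel exists)

Tableau for the negation ¬(◇¬p → □◇¬p):
1. ¬(◇¬p → □◇¬p), w0
2. ◇¬p, w0
3. ¬□◇¬p, w0
4. ¬p, w1
5. ¬◇¬p, w2
Accessibility: w0Rw1, w0Rw2
The negation has an open branch (countermodel exists).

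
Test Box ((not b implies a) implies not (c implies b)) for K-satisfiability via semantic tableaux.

Yes, satisfiable

1. Box ((not b implies a) implies not (c implies b)), w0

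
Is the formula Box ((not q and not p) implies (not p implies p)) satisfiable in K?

Satisfiable

1. Box ((not q and not p) implies (not p implies p)), 0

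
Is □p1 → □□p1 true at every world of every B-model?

Invalid (countermodel exists)

Tableau for the negation ¬(□p1 → □□p1):
1. ¬(□p1 → □□p1), w0
2. □p1, w0   [¬→-rule on 1]
3. ¬□□p1, w0   [¬→-rule on 1]
4. p1, w0   [□-rule on 2 via w0Rw0]
5. ¬□p1, w1   [¬□-rule on 3: fresh world w1, w0Rw1]
6. p1, w1   [□-rule on 2 via w0Rw1]
7. ¬p1, w2   [¬□-rule on 5: fresh world w2, w1Rw2]
Accessibility: w0Rw0, w0Rw1, w1Rw0, w1Rw1, w1Rw2, w2Rw1, w2Rw2
The negation has an open branch (countermodel exists).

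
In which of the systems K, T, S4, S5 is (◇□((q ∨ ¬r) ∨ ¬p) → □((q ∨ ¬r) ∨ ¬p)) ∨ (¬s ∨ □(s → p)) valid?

S4-tableau for the negation ¬((◇□((q ∨ ¬r) ∨ ¬p) → □((q ∨ ¬r) ∨ ¬p)) ∨ (¬s ∨ □(s → p))):
1. ¬((◇□((q ∨ ¬r) ∨ ¬p) → □((q ∨ ¬r) ∨ ¬p)) ∨ (¬s ∨ □(s → p))), w0
2. ¬(◇□((q ∨ ¬r) ∨ ¬p) → □((q ∨ ¬r) ∨ ¬p)), w0   [¬∨-rule on 1]
3. ¬(¬s ∨ □(s → p)), w0   [¬∨-rule on 1]
4. ◇□((q ∨ ¬r) ∨ ¬p), w0   [¬→-rule on 2]
5. ¬□((q ∨ ¬r) ∨ ¬p), w0   [¬→-rule on 2]
6. s, w0   [¬∨-rule on 3]
7. ¬□(s → p), w0   [¬∨-rule on 3]
8. □((q ∨ ¬r) ∨ ¬p), w1   [◇-rule on 4: fresh world w1, w0Rw1]
9. (q ∨ ¬r) ∨ ¬p, w1   [□-rule on 8 via w1Rw1]
10. ¬p, w1   [∨-rule on 9 (branches; this branch)]
11. ¬((q ∨ ¬r) ∨ ¬p), w2   [¬□-rule on 5: fresh world w2, w0Rw2]
12. ¬(q ∨ ¬r), w2   [¬∨-rule on 11]
13. p, w2   [¬∨-rule on 11]
14. ¬q, w2   [¬∨-rule on 12]
15. r, w2   [¬∨-rule on 12]
16. ¬(s → p), w3   [¬□-rule on 7: fresh world w3, w0Rw3]
17. s, w3   [¬→-rule on 16]
18. ¬p, w3   [¬→-rule on 16]
Accessibility: w0Rw0, w0Rw1, w0Rw2, w0Rw3, w1Rw1, w2Rw2, w3Rw3
Complete open branch: countermodel on an S4-frame, so not valid in S4, nor in K, T (the same frame is also a K-frame and a T-frame).
S5-tableau for the negation ¬((◇□((q ∨ ¬r) ∨ ¬p) → □((q ∨ ¬r) ∨ ¬p)) ∨ (¬s ∨ □(s → p))):
1. ¬((◇□((q ∨ ¬r) ∨ ¬p) → □((q ∨ ¬r) ∨ ¬p)) ∨ (¬s ∨ □(s → p))), w0
2. ¬(◇□((q ∨ ¬r) ∨ ¬p) → □((q ∨ ¬r) ∨ ¬p)), w0   [¬∨-rule on 1]
3. ¬(¬s ∨ □(s → p)), w0   [¬∨-rule on 1]
4. ◇□((q ∨ ¬r) ∨ ¬p), w0   [¬→-rule on 2]
5. ¬□((q ∨ ¬r) ∨ ¬p), w0   [¬→-rule on 2]
6. s, w0   [¬∨-rule on 3]
7. ¬□(s → p), w0   [¬∨-rule on 3]
8. □((q ∨ ¬r) ∨ ¬p), w1   [◇-rule on 4: fresh world w1, w0Rw1]
9. (q ∨ ¬r) ∨ ¬p, w0   [□-rule on 8 via w1Rw0]
10. (q ∨ ¬r) ∨ ¬p, w1   [□-rule on 8 via w1Rw1]
11. q ∨ ¬r, w0   [∨-rule on 9 (branches; this branch)]
12. q ∨ ¬r, w1   [∨-rule on 10 (branches; this branch)]
13. ¬r, w0   [∨-rule on 11 (branches; this branch)]
14. ¬r, w1   [∨-rule on 12 (branches; this branch)]
15. ¬((q ∨ ¬r) ∨ ¬p), w2   [¬□-rule on 5: fresh world w2, w0Rw2]
16. ¬(q ∨ ¬r), w2   [¬∨-rule on 15]
17. p, w2   [¬∨-rule on 15]
18. ¬q, w2   [¬∨-rule on 16]
19. r, w2   [¬∨-rule on 16]
20. (q ∨ ¬r) ∨ ¬p, w2   [□-rule on 8 via w1Rw2]
21. q ∨ ¬r, w2   [∨-rule on 20 (branches; this branch)]
22. ¬r, w2   [∨-rule on 21 (branches; this branch)]
Accessibility: w0Rw0, w0Rw1, w0Rw2, w1Rw0, w1Rw1, w1Rw2, w2Rw0, w2Rw1, w2Rw2
Branch closes: r and ¬r both at w2.
Every branch closes (one shown): valid in S5.

S5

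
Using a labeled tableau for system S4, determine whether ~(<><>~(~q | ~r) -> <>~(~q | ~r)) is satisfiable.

No, unsatisfiable

1. ~(<><>~(~q | ~r) -> <>~(~q | ~r)), w0
2. <><>~(~q | ~r), w0   [~->-rule on 1]
3. ~<>~(~q | ~r), w0   [~->-rule on 1]
4. ~q | ~r, w0   [~<>-rule on 3 via w0Rw0]
5. ~r, w0   [|-rule on 4 (branches; this branch)]
6. <>~(~q | ~r), w1   [<>-rule on 2: fresh world w1, w0Rw1]
7. ~q | ~r, w1   [~<>-rule on 3 via w0Rw1]
8. ~r, w1   [|-rule on 7 (branches; this branch)]
9. ~(~q | ~r), w2   [<>-rule on 6: fresh world w2, w1Rw2]
10. q, w2   [~|-rule on 9]
11. r, w2   [~|-rule on 9]
12. ~q | ~r, w2   [~<>-rule on 3 via w0Rw2]
13. ~r, w2   [|-rule on 12 (branches; this branch)]
Accessibility: w0Rw0, w0Rw1, w0Rw2, w1Rw1, w1Rw2, w2Rw2
Branch closes: r and ~r both at w2.
Every branch closes; the branch above is one of them.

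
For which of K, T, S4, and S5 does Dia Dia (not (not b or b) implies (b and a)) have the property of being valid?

T, S4, S5

T-tableau for the negation not Dia Dia (not (not b or b) implies (b and a)):
1. not Dia Dia (not (not b or b) implies (b and a)), u
2. not Dia (not (not b or b) implies (b and a)), u   [neg-Dia-rule on 1 via uRu]
3. not (not (not b or b) implies (b and a)), u   [neg-Dia-rule on 2 via uRu]
4. not (not b or b), u   [neg-implies-rule on 3]
5. not (b and a), u   [neg-implies-rule on 3]
6. b, u   [neg-or-rule on 4]
7. not b, u   [neg-or-rule on 4]
Accessibility: uRu
Branch closes: b and not b both at u.
Every branch closes (one shown): valid in T, hence also in S4, S5 (every theorem of T is a theorem of S4 and S5).
K-tableau for the negation not Dia Dia (not (not b or b) implies (b and a)):
1. not Dia Dia (not (not b or b) implies (b and a)), u
Complete open branch: countermodel on a K-frame, so not valid in K.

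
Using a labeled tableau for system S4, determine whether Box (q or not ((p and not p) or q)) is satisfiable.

Satisfiable (open branch found)

1. Box (q or not ((p and not p) or q)), u
2. q or not ((p and not p) or q), u   [Box-rule on 1 via uRu]
3. not ((p and not p) or q), u   [or-rule on 2 (branches; this branch)]
4. not (p and not p), u   [neg-or-rule on 3]
5. not q, u   [neg-or-rule on 3]
6. p, u   [neg-and-rule on 4 (branches; this branch)]
Accessibility: uRu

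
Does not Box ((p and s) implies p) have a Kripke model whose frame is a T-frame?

Unsatisfiable

1. not Box ((p and s) implies p), 0
2. not ((p and s) implies p), 1
3. p and s, 1
4. not p, 1
5. p, 1
6. s, 1
Accessibility: 0R0, 0R1, 1R1
Branch closes: p and not p both at 1.
All branches of the tableau close; one closing branch shown above.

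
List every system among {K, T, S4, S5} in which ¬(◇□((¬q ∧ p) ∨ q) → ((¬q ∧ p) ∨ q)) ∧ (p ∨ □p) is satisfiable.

T-tableau for the formula:
1. ¬(◇□((¬q ∧ p) ∨ q) → ((¬q ∧ p) ∨ q)) ∧ (p ∨ □p), 0
2. ¬(◇□((¬q ∧ p) ∨ q) → ((¬q ∧ p) ∨ q)), 0
3. p ∨ □p, 0
4. ◇□((¬q ∧ p) ∨ q), 0
5. ¬((¬q ∧ p) ∨ q), 0
6. ¬(¬q ∧ p), 0
7. ¬q, 0
8. □p, 0
9. p, 0
10. ¬p, 0
Accessibility: 0R0
Branch closes: p and ¬p both at 0.
Every branch closes (one shown): unsatisfiable in T, hence also in S4, S5 (every S4/S5-frame is a T-frame).
K-tableau for the formula:
1. ¬(◇□((¬q ∧ p) ∨ q) → ((¬q ∧ p) ∨ q)) ∧ (p ∨ □p), 0
2. ¬(◇□((¬q ∧ p) ∨ q) → ((¬q ∧ p) ∨ q)), 0
3. p ∨ □p, 0
4. ◇□((¬q ∧ p) ∨ q), 0
5. ¬((¬q ∧ p) ∨ q), 0
6. ¬(¬q ∧ p), 0
7. ¬q, 0
8. □p, 0
9. ¬p, 0
10. □((¬q ∧ p) ∨ q), 1
11. p, 1
Accessibility: 0R1
Complete open branch: satisfiable in K.

K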